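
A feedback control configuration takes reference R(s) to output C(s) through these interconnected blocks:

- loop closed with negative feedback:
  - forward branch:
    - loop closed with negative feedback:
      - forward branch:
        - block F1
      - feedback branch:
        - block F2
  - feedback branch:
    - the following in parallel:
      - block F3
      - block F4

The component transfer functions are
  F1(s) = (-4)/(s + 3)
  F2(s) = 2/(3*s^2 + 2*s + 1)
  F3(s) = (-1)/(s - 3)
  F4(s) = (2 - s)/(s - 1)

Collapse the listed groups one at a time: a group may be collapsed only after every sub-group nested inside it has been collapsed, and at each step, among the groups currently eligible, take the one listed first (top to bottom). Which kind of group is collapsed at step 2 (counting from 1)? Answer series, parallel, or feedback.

Reducing step by step:

(1) apply the feedback formula to F1, F2
(2) parallel reduction of F3, F4
(3) feedback reduction of [F1/(1+F1*F2)], (F3+F4)
So the answer for step 2 is parallel.

Answer: parallel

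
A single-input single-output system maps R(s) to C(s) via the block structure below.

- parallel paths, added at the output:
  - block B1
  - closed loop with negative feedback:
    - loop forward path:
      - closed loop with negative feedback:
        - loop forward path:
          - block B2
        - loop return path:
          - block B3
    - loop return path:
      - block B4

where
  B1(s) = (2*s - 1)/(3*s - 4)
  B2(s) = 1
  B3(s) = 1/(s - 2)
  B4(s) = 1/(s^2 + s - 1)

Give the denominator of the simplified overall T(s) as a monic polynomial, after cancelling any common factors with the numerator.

Answer: s^4 - 4*s^3/3 - s^2 + s/3 + 4/3

Working:
Step 1: feedback reduction of B2, B3 -> (s - 2)/(s - 1)
Step 2: feedback reduction of [B2/(1+B2*B3)], B4 -> (s^3 - s^2 - 3*s + 2)/(s^3 - s - 1)
Step 3: add B1, [[B2/(1+B2*B3)]/(1+[B2/(1+B2*B3)]*B4)] (parallel) -> (5*s^4 - 8*s^3 - 7*s^2 + 17*s - 7)/(3*s^4 - 4*s^3 - 3*s^2 + s + 4)
No further cancellation is possible in the step-3 result, so that is T(s). Its denominator becomes monic after dividing by the leading coefficient 3.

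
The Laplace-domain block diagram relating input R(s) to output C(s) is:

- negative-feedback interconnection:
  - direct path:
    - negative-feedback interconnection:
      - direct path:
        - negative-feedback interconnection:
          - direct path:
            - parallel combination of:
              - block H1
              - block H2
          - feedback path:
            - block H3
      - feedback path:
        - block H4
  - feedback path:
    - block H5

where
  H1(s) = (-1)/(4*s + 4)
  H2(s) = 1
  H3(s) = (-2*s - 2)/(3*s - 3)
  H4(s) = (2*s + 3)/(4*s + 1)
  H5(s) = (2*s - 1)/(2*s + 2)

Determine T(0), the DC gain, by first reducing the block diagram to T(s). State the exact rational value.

The answer is 2/9.

Reasoning:
[1] combine H1, H2 in parallel = (4*s + 3)/(4*s + 4)
[2] apply the feedback formula to (H1+H2), H3 = (12*s^2 - 3*s - 9)/(4*s^2 - 14*s - 18)
[3] apply the feedback formula to [(H1+H2)/(1+(H1+H2)*H3)], H4 = (48*s^3 - 39*s - 9)/(40*s^3 - 22*s^2 - 113*s - 45)
[4] feedback reduction of [[(H1+H2)/(1+(H1+H2)*H3)]/(1+[(H1+H2)/(1+(H1+H2)*H3)]*H4)], H5 = (96*s^4 + 96*s^3 - 78*s^2 - 96*s - 18)/(176*s^4 - 12*s^3 - 348*s^2 - 295*s - 81)
Step 4 gives the overall T(s). Then T(0) = -18/(-81) = 2/9.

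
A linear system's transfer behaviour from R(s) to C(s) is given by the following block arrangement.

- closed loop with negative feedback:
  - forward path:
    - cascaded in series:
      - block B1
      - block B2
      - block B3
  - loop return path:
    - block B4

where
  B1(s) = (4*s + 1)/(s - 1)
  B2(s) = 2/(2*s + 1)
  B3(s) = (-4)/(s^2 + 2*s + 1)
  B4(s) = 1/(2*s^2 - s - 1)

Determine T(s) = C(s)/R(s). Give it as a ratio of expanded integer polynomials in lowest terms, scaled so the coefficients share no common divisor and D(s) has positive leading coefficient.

Step 1: multiply B1, B2, B3 (series), giving (-32*s - 8)/(2*s^4 + 3*s^3 - s^2 - 3*s - 1)
Step 2: collapse the loop ((B1*B2*B3) forward, B4 return) - this is the overall T(s), already in the required normalized form

Final answer: (-64*s^3 + 16*s^2 + 40*s + 8)/(4*s^6 + 4*s^5 - 7*s^4 - 8*s^3 + 2*s^2 - 28*s - 7)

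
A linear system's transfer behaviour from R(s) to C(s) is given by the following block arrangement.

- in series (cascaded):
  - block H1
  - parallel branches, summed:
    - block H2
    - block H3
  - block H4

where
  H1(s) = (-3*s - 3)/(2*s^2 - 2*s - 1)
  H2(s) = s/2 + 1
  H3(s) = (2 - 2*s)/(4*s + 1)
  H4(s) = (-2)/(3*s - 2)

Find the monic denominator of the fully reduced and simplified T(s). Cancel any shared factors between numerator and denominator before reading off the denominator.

First reduce the diagram to T(s).

[1] sum the parallel branches H2, H3 -> (4*s^2 + 5*s + 6)/(8*s + 2)
[2] series reduction of H1, (H2+H3), H4 -> (12*s^3 + 27*s^2 + 33*s + 18)/(24*s^4 - 34*s^3 - 6*s^2 + 9*s + 2)
That last expression is T(s), already simplified. Scaling its denominator by 1/24 (the reciprocal of the leading coefficient) yields the monic denominator.

Answer: s^4 - 17*s^3/12 - s^2/4 + 3*s/8 + 1/12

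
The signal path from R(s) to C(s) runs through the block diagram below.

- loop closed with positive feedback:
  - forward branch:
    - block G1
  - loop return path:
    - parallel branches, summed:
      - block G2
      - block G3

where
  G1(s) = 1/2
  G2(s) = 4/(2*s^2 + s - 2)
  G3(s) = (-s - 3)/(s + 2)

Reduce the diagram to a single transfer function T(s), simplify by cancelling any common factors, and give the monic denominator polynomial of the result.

Reducing step by step:

Step 1: sum the parallel branches G2, G3 = (-2*s^3 - 7*s^2 + 3*s + 14)/(2*s^3 + 5*s^2 - 4)
Step 2: feedback reduction of G1, (G2+G3) = (2*s^3 + 5*s^2 - 4)/(6*s^3 + 17*s^2 - 3*s - 22)
The result of step 2 is T(s) in lowest terms. Its denominator has leading coefficient 6; dividing the denominator through by 6 makes it monic.

Answer: s^3 + 17*s^2/6 - s/2 - 11/3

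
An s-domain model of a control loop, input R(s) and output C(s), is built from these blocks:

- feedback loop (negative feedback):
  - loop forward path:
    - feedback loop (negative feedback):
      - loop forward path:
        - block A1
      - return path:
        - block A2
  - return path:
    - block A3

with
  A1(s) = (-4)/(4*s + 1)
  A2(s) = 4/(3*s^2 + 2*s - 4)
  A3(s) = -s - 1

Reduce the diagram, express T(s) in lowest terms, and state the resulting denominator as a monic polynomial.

Step 1. reduce the feedback loop with forward A1 and return A2; result (-12*s^2 - 8*s + 16)/(12*s^3 + 11*s^2 - 14*s - 20)
Step 2. feedback reduction of [A1/(1+A1*A2)], A3; result (-12*s^2 - 8*s + 16)/(24*s^3 + 31*s^2 - 22*s - 36)
No further cancellation is possible in the step-2 result, so that is T(s). Its denominator becomes monic after dividing by the leading coefficient 24.

Therefore the answer is s^3 + 31*s^2/24 - 11*s/12 - 3/2.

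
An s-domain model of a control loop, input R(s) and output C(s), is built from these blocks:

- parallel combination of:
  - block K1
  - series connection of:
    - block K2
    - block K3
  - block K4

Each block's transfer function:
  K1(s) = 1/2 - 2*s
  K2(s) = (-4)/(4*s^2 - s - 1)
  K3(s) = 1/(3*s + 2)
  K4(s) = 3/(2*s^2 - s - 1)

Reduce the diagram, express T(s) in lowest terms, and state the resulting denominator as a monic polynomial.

Step 1. multiply K2, K3 (series) -> (-4)/(12*s^3 + 5*s^2 - 5*s - 2)
Step 2. parallel reduction of K1, (K2*K3), K4 -> (-96*s^6 + 32*s^5 + 106*s^4 + 61*s^3 - 18*s^2 - 23*s - 2)/(48*s^5 - 4*s^4 - 54*s^3 - 8*s^2 + 14*s + 4)
Step 2 gives the fully reduced T(s), with no common factor left to cancel. The denominator's leading coefficient is 48, so divide each of its coefficients by 48 to get the monic form.

Hence the answer: s^5 - s^4/12 - 9*s^3/8 - s^2/6 + 7*s/24 + 1/12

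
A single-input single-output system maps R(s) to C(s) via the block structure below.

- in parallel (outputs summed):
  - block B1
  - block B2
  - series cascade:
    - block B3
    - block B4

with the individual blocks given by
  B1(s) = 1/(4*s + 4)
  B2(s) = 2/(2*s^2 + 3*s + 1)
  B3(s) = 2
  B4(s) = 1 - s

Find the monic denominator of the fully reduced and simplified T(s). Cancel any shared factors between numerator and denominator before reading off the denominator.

[1] reduce the series chain B3, B4 = 2 - 2*s
[2] parallel reduction of B1, B2, (B3*B4) = (-16*s^3 - 8*s^2 + 18*s + 17)/(8*s^2 + 12*s + 4)
T(s) is the step-2 result (common factors already cancelled). Leading coefficient of the denominator: 8. Divide through by 8 for the monic polynomial.

Therefore the answer is s^2 + 3*s/2 + 1/2.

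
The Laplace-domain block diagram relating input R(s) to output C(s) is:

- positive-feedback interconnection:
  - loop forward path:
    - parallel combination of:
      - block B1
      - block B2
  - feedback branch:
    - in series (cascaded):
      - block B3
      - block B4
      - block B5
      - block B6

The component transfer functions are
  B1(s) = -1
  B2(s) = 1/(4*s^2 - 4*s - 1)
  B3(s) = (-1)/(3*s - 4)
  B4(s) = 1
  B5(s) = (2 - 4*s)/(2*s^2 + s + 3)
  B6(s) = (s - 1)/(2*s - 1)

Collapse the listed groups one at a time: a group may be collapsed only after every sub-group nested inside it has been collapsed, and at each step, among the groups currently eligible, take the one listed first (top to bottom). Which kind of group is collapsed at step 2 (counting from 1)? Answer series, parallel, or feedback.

Step 1 - parallel reduction of B1, B2
Step 2 - combine B3, B4, B5, B6 in series
Step 3 - close the feedback loop around (B1+B2), (B3*B4*B5*B6)
So the answer for step 2 is series.

Therefore the answer is series.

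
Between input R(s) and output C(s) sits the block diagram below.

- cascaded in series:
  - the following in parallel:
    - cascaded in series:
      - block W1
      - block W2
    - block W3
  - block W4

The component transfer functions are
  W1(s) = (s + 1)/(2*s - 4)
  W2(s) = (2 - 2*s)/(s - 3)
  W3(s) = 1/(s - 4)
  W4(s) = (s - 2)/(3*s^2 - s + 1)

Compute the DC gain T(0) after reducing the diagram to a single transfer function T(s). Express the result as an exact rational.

[1] reduce the series chain W1, W2: (1 - s^2)/(s^2 - 5*s + 6)
[2] combine (W1*W2), W3 in parallel: (-s^3 + 5*s^2 - 4*s + 2)/(s^3 - 9*s^2 + 26*s - 24)
[3] combine ((W1*W2)+W3), W4 in series: (-s^3 + 5*s^2 - 4*s + 2)/(3*s^4 - 22*s^3 + 44*s^2 - 19*s + 12)
Step 3 gives the overall T(s). Then T(0) = 2/12 = 1/6.

Therefore the answer is 1/6.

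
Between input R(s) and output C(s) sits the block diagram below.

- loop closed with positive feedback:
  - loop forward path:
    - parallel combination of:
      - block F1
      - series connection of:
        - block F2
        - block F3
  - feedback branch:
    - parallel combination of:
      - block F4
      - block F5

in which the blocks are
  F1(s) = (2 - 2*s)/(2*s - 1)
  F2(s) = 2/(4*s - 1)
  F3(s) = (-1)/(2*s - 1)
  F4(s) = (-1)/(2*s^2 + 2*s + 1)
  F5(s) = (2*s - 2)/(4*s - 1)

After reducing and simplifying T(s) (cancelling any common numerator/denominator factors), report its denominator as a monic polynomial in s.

Answer: s^5 - 5*s^4/12 - 11*s^3/24 + 19*s^2/48 - s/16 - 5/96

Working:
1. cascade F2, F3, giving (-2)/(8*s^2 - 6*s + 1)
2. add F1, (F2*F3) (parallel), giving (-8*s^2 + 10*s - 4)/(8*s^2 - 6*s + 1)
3. combine F4, F5 in parallel, giving (4*s^3 - 6*s - 1)/(8*s^3 + 6*s^2 + 2*s - 1)
4. reduce the feedback loop with forward (F1+(F2*F3)) and return (F4+F5), giving (-64*s^5 + 32*s^4 + 12*s^3 + 4*s^2 - 18*s + 4)/(96*s^5 - 40*s^4 - 44*s^3 + 38*s^2 - 6*s - 5)
The result of step 4 is T(s) in lowest terms. Its denominator has leading coefficient 96; dividing the denominator through by 96 makes it monic.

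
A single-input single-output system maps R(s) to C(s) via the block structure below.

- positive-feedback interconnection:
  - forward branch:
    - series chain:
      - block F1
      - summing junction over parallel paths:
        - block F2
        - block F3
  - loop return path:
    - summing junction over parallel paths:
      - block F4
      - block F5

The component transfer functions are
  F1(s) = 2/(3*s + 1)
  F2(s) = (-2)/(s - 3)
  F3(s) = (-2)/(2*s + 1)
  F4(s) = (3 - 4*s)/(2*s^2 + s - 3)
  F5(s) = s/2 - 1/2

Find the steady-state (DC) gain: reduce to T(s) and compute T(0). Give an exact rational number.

Step 1 - parallel reduction of F2, F3 = (4 - 6*s)/(2*s^2 - 5*s - 3)
Step 2 - series reduction of F1, (F2+F3) = (8 - 12*s)/(6*s^3 - 13*s^2 - 14*s - 3)
Step 3 - parallel reduction of F4, F5 = (2*s^3 - s^2 - 12*s + 9)/(4*s^2 + 2*s - 6)
Step 4 - feedback reduction of (F1*(F2+F3)), (F4+F5) = (-24*s^3 + 4*s^2 + 44*s - 24)/(12*s^5 - 8*s^4 - 73*s^3 - 49*s^2 + 141*s - 27)
The step-4 result is T(s). Setting s = 0: T(0) = -24/(-27) = 8/9.

Hence the answer: 8/9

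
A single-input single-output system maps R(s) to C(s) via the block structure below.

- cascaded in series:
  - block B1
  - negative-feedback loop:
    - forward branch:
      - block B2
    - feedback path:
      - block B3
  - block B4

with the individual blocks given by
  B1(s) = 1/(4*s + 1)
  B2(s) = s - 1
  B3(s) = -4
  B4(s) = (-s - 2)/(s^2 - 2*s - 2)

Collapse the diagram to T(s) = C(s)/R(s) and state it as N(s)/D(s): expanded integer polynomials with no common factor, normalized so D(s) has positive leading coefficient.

[1] reduce the feedback loop with forward B2 and return B3: (1 - s)/(4*s - 5)
[2] combine B1, [B2/(1+B2*B3)], B4 in series; the result is T(s) itself (integer coefficients, no common factor, positive leading denominator coefficient)

Hence the answer: (s^2 + s - 2)/(16*s^4 - 48*s^3 - 5*s^2 + 42*s + 10)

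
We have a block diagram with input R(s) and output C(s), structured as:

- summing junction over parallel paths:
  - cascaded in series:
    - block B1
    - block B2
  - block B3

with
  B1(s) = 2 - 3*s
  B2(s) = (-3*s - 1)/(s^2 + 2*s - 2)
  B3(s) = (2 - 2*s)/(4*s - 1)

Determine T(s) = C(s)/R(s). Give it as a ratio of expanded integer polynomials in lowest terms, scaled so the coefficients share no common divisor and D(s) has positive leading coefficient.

Answer: (34*s^3 - 23*s^2 + 3*s - 2)/(4*s^3 + 7*s^2 - 10*s + 2)

Working:
[1] combine B1, B2 in series = (9*s^2 - 3*s - 2)/(s^2 + 2*s - 2)
[2] combine (B1*B2), B3 in parallel: this yields T(s), and no further normalization is needed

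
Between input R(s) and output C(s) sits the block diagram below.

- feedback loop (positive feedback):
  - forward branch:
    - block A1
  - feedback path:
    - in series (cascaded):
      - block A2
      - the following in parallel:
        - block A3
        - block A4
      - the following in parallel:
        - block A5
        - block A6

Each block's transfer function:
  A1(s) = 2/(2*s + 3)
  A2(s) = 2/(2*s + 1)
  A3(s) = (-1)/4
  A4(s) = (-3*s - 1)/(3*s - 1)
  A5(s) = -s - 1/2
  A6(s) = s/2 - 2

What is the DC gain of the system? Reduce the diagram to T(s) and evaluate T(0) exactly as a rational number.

First reduce the diagram to T(s).

[1] parallel reduction of A3, A4 -> (-15*s - 3)/(12*s - 4)
[2] combine A5, A6 in parallel -> -s/2 - 5/2
[3] series reduction of A2, (A3+A4), (A5+A6) -> (15*s^2 + 78*s + 15)/(24*s^2 + 4*s - 4)
[4] close the feedback loop around A1, (A2*(A3+A4)*(A5+A6)) -> (24*s^2 + 4*s - 4)/(24*s^3 + 25*s^2 - 76*s - 21)
The step-4 result is T(s). Setting s = 0: T(0) = -4/(-21) = 4/21.

Answer: 4/21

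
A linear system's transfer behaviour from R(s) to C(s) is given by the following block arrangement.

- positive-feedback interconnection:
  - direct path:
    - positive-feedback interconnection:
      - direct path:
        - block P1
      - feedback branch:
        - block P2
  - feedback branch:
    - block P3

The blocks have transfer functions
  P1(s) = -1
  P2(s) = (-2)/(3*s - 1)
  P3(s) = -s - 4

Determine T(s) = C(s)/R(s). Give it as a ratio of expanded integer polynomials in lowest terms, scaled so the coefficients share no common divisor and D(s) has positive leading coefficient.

Answer: (3*s - 1)/(3*s^2 + 8*s - 1)

Working:
(1) feedback reduction of P1, P2 -> (1 - 3*s)/(3*s - 3)
(2) close the feedback loop around [P1/(1-P1*P2)], P3 - this is the overall T(s), already in the required normalized form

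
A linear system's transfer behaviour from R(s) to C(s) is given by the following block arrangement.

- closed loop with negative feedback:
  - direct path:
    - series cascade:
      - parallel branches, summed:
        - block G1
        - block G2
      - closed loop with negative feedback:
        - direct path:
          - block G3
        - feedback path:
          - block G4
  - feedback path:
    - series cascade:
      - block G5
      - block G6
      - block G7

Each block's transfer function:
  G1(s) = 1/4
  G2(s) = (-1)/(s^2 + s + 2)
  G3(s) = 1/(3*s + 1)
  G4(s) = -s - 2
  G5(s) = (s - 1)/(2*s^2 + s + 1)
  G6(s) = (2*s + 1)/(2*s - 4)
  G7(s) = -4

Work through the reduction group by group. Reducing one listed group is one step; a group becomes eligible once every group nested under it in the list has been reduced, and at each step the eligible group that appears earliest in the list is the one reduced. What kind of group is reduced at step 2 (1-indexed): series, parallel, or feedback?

The answer is feedback.

Reasoning:
Step 1. sum the parallel branches G1, G2
Step 2. reduce the feedback loop with forward G3 and return G4
Step 3. multiply (G1+G2), [G3/(1+G3*G4)] (series)
Step 4. multiply G5, G6, G7 (series)
Step 5. reduce the feedback loop with forward ((G1+G2)*[G3/(1+G3*G4)]) and return (G5*G6*G7)
At step 2 the group reduced is feedback.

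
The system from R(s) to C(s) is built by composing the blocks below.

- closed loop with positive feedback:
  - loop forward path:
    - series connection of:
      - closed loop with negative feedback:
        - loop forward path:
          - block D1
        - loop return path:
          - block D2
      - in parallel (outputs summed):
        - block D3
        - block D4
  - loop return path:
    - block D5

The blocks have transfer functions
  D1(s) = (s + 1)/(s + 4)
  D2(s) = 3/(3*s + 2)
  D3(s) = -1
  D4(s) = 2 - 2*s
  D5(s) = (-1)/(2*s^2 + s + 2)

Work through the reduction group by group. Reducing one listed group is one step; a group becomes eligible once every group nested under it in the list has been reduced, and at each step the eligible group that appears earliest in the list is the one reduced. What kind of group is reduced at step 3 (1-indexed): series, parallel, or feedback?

The answer is series.

Reasoning:
Step 1: reduce the feedback loop with forward D1 and return D2
Step 2: combine D3, D4 in parallel
Step 3: series reduction of [D1/(1+D1*D2)], (D3+D4)
Step 4: collapse the loop (([D1/(1+D1*D2)]*(D3+D4)) forward, D5 return)
The group at step 3 is a series group.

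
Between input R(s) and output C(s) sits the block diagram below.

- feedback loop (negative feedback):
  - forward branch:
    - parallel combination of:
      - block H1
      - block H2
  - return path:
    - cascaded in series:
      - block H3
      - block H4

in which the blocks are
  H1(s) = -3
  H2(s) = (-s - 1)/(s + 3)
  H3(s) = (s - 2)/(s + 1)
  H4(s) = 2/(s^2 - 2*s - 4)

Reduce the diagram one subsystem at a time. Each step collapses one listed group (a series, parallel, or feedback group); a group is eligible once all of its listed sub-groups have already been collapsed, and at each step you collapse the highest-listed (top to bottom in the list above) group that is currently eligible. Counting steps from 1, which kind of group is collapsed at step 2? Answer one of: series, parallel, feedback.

Step 1. sum the parallel branches H1, H2
Step 2. multiply H3, H4 (series)
Step 3. apply the feedback formula to (H1+H2), (H3*H4)
Step 2 collapses a series group.

Answer: series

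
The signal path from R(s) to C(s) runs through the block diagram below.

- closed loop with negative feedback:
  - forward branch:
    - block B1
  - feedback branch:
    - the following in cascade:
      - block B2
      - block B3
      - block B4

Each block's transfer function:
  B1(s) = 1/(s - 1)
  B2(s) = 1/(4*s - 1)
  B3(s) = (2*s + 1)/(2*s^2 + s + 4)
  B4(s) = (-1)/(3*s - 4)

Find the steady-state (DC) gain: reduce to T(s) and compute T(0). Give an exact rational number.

1. series reduction of B2, B3, B4, giving (-2*s - 1)/(24*s^4 - 26*s^3 + 37*s^2 - 72*s + 16)
2. reduce the feedback loop with forward B1 and return (B2*B3*B4), giving (24*s^4 - 26*s^3 + 37*s^2 - 72*s + 16)/(24*s^5 - 50*s^4 + 63*s^3 - 109*s^2 + 86*s - 17)
Evaluating the step-2 result (the overall T(s)) at s = 0 gives T(0) = 16/(-17) = -16/17.

Answer: -16/17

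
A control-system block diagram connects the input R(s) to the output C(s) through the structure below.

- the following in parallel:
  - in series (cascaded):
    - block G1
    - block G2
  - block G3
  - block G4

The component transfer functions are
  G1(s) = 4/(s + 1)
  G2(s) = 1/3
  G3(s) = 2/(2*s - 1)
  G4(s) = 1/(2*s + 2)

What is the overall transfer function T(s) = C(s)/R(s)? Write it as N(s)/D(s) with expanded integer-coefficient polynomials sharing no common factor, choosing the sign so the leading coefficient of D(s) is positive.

Reducing step by step:

1. series reduction of G1, G2, giving 4/(3*s + 3)
2. parallel reduction of (G1*G2), G3, G4 - this is the overall T(s), already in the required normalized form

Answer: (34*s + 1)/(12*s^2 + 6*s - 6)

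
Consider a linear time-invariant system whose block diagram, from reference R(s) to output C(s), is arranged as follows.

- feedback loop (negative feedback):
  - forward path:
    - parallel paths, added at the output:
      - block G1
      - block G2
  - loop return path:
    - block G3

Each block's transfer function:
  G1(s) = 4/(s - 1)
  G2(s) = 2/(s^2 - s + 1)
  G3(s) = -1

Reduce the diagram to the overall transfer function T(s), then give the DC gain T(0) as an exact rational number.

Step 1 - add G1, G2 (parallel) = (4*s^2 - 2*s + 2)/(s^3 - 2*s^2 + 2*s - 1)
Step 2 - collapse the loop ((G1+G2) forward, G3 return) = (4*s^2 - 2*s + 2)/(s^3 - 6*s^2 + 4*s - 3)
DC gain: substitute s = 0 into T(s) from step 2: T(0) = 2/(-3) = -2/3.

Final answer: -2/3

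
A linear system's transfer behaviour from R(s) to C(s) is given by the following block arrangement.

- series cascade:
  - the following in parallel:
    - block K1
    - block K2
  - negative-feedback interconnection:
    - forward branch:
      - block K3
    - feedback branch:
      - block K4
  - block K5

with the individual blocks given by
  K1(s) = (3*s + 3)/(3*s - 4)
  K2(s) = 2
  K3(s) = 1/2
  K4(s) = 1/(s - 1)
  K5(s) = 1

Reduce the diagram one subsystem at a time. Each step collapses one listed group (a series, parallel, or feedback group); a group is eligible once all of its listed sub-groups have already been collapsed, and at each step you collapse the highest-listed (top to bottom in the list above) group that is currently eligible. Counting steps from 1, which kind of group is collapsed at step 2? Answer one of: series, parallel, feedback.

Step 1. reduce the parallel group K1, K2
Step 2. collapse the loop (K3 forward, K4 return)
Step 3. multiply (K1+K2), [K3/(1+K3*K4)], K5 (series)
The group at step 2 is a feedback group.

Hence the answer: feedback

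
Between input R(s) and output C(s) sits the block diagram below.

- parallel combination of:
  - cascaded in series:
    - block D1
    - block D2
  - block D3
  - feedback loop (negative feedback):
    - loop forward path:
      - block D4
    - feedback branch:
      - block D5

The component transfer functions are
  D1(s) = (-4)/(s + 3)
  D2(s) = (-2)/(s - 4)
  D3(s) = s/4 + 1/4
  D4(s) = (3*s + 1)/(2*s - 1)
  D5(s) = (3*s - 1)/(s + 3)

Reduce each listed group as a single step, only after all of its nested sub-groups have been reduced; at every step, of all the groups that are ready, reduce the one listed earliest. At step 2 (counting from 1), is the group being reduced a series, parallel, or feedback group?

The answer is feedback.

Reasoning:
[1] multiply D1, D2 (series)
[2] apply the feedback formula to D4, D5
[3] combine (D1*D2), D3, [D4/(1+D4*D5)] in parallel
Step 2 collapses a feedback group.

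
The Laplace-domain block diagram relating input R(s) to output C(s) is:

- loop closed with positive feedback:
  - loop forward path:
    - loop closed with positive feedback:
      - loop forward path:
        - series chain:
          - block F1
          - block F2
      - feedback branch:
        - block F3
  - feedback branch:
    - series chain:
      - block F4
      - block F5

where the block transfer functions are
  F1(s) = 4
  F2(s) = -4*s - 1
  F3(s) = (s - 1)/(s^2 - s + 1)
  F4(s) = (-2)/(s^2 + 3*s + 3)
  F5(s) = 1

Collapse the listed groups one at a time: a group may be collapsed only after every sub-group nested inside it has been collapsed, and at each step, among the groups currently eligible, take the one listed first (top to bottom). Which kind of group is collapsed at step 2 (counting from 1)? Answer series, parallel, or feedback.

[1] reduce the series chain F1, F2
[2] close the feedback loop around (F1*F2), F3
[3] cascade F4, F5
[4] reduce the feedback loop with forward [(F1*F2)/(1-(F1*F2)*F3)] and return (F4*F5)
So the answer for step 2 is feedback.

Final answer: feedback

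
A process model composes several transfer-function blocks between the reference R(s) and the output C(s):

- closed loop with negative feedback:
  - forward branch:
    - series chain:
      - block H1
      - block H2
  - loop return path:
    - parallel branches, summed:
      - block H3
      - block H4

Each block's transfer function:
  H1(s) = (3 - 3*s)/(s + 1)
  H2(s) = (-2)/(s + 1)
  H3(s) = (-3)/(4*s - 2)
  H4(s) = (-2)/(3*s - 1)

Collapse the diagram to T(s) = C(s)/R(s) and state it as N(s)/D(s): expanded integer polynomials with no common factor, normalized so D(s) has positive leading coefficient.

[1] reduce the series chain H1, H2 gives (6*s - 6)/(s^2 + 2*s + 1)
[2] sum the parallel branches H3, H4 gives (7 - 17*s)/(12*s^2 - 10*s + 2)
[3] feedback reduction of (H1*H2), (H3+H4) - this is the overall T(s), already in the required normalized form

Hence the answer: (36*s^3 - 66*s^2 + 36*s - 6)/(6*s^4 + 7*s^3 - 54*s^2 + 69*s - 20)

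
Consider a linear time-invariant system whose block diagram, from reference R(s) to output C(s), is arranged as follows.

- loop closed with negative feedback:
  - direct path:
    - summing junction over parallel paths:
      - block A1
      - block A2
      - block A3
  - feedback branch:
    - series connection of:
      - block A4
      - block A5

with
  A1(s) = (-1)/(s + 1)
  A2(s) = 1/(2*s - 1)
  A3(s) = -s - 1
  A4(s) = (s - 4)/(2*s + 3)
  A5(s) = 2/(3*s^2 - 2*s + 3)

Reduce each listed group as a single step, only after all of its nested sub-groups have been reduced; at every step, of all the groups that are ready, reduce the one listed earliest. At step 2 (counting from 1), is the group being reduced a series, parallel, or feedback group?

Step 1: combine A1, A2, A3 in parallel
Step 2: multiply A4, A5 (series)
Step 3: feedback reduction of (A1+A2+A3), (A4*A5)
The group at step 2 is a series group.

Hence the answer: series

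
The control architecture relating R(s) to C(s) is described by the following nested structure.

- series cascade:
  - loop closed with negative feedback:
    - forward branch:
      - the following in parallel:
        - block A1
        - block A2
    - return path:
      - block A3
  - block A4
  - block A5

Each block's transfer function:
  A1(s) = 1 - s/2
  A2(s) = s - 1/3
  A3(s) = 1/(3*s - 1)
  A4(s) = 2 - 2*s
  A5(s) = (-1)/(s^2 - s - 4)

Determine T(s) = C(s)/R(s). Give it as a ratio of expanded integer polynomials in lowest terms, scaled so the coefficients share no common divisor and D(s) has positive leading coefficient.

[1] combine A1, A2 in parallel = s/2 + 2/3
[2] close the feedback loop around (A1+A2), A3 = (9*s^2 + 9*s - 4)/(21*s - 2)
[3] multiply [(A1+A2)/(1+(A1+A2)*A3)], A4, A5 (series) - this is the overall T(s), already in the required normalized form

Answer: (18*s^3 - 26*s + 8)/(21*s^3 - 23*s^2 - 82*s + 8)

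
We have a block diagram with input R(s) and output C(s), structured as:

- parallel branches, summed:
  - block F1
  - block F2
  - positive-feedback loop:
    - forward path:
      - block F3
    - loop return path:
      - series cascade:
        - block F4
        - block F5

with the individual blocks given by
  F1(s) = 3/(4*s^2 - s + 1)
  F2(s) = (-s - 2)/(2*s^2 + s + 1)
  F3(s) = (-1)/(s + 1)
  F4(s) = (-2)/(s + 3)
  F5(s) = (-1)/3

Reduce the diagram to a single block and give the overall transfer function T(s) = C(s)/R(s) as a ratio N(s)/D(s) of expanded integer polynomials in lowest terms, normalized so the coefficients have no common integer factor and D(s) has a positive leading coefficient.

[1] multiply F4, F5 (series) gives 2/(3*s + 9)
[2] apply the feedback formula to F3, (F4*F5) gives (-3*s - 9)/(3*s^2 + 12*s + 11)
[3] combine F1, F2, [F3/(1-F3*(F4*F5))] in parallel: this yields T(s), and no further normalization is needed

Hence the answer: (-36*s^5 - 129*s^4 - 77*s^3 - 5*s^2 + 53*s + 2)/(24*s^6 + 102*s^5 + 127*s^4 + 82*s^3 + 58*s^2 + 12*s + 11)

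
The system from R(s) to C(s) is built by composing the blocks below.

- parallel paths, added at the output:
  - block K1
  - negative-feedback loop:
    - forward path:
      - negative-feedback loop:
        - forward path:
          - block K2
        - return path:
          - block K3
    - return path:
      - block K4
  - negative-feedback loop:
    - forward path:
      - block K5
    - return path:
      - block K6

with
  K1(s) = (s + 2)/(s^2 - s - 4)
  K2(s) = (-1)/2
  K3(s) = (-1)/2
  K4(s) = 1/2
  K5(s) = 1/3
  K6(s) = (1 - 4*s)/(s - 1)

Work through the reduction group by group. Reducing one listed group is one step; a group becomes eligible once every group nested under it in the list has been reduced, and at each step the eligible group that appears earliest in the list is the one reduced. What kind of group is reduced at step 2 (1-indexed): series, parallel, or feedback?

The answer is feedback.

Reasoning:
1. collapse the loop (K2 forward, K3 return)
2. feedback reduction of [K2/(1+K2*K3)], K4
3. collapse the loop (K5 forward, K6 return)
4. add K1, [[K2/(1+K2*K3)]/(1+[K2/(1+K2*K3)]*K4)], [K5/(1+K5*K6)] (parallel)
Step 2 collapses a feedback group.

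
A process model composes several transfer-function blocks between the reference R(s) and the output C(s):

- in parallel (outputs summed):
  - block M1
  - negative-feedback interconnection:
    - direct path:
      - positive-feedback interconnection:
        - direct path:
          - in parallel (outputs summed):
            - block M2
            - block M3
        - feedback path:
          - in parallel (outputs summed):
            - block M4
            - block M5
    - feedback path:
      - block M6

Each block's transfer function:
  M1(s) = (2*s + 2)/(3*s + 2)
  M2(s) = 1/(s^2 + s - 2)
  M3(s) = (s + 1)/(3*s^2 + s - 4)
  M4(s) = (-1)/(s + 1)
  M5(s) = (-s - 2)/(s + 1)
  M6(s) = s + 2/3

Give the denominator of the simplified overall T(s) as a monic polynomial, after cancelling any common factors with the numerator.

The answer is s^5 + 16*s^4/3 + 97*s^3/9 + 109*s^2/9 + 49*s/6 + 7/3.

Reasoning:
(1) parallel reduction of M2, M3 gives (s^2 + 6*s + 6)/(3*s^3 + 7*s^2 - 2*s - 8)
(2) combine M4, M5 in parallel gives (-s - 3)/(s + 1)
(3) reduce the feedback loop with forward (M2+M3) and return (M4+M5) gives (s^3 + 7*s^2 + 12*s + 6)/(3*s^4 + 11*s^3 + 14*s^2 + 14*s + 10)
(4) feedback reduction of [(M2+M3)/(1-(M2+M3)*(M4+M5))], M6 gives (3*s^3 + 21*s^2 + 36*s + 18)/(12*s^4 + 56*s^3 + 92*s^2 + 84*s + 42)
(5) parallel reduction of M1, [[(M2+M3)/(1-(M2+M3)*(M4+M5))]/(1+[(M2+M3)/(1-(M2+M3)*(M4+M5))]*M6)] gives (24*s^5 + 145*s^4 + 365*s^3 + 502*s^2 + 378*s + 120)/(36*s^5 + 192*s^4 + 388*s^3 + 436*s^2 + 294*s + 84)
T(s) is the step-5 result (common factors already cancelled). Leading coefficient of the denominator: 36. Divide through by 36 for the monic polynomial.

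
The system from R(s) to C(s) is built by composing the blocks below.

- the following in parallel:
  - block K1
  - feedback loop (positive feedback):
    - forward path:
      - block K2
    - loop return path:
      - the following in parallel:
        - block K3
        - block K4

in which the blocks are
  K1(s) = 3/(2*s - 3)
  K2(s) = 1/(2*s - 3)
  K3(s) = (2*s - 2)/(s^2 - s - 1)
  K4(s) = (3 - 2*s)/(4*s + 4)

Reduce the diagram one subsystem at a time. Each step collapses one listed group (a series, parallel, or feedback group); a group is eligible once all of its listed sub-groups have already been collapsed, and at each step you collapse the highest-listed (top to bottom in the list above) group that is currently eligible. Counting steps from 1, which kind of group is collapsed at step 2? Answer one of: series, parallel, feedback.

The answer is feedback.

Reasoning:
(1) sum the parallel branches K3, K4
(2) apply the feedback formula to K2, (K3+K4)
(3) parallel reduction of K1, [K2/(1-K2*(K3+K4))]
Step 2: feedback.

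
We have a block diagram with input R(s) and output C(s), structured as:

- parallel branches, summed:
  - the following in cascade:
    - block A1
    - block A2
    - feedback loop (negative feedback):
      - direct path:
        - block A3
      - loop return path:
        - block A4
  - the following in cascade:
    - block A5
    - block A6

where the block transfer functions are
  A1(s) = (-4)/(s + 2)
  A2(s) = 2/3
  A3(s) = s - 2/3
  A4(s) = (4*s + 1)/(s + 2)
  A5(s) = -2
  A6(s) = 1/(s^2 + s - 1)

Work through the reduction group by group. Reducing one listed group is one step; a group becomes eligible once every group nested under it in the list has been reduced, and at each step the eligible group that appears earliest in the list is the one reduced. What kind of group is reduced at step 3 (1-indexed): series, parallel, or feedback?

[1] close the feedback loop around A3, A4
[2] multiply A1, A2, [A3/(1+A3*A4)] (series)
[3] series reduction of A5, A6
[4] combine (A1*A2*[A3/(1+A3*A4)]), (A5*A6) in parallel
At step 3 the group reduced is series.

Therefore the answer is series.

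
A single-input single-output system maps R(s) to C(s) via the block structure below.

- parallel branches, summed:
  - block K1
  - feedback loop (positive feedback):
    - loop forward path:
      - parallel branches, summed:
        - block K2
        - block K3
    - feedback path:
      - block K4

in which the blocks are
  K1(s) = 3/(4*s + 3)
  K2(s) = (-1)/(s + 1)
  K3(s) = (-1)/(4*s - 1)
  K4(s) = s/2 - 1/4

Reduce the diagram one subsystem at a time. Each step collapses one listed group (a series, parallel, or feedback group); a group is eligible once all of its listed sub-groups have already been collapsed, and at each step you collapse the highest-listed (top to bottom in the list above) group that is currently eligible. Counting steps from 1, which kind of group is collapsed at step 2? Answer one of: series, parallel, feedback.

Reducing step by step:

(1) add K2, K3 (parallel)
(2) apply the feedback formula to (K2+K3), K4
(3) add K1, [(K2+K3)/(1-(K2+K3)*K4)] (parallel)
At step 2 the group reduced is feedback.

Answer: feedback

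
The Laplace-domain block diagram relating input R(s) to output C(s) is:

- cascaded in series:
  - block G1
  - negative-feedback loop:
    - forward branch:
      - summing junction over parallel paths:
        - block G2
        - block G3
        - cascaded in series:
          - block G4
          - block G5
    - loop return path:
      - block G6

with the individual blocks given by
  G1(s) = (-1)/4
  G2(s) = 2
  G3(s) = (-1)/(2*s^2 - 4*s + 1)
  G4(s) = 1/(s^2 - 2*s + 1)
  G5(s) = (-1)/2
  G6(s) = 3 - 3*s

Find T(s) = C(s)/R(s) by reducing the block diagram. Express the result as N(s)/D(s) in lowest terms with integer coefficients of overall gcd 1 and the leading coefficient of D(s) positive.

(1) combine G4, G5 in series: (-1)/(2*s^2 - 4*s + 2)
(2) add G2, G3, (G4*G5) (parallel): (8*s^4 - 32*s^3 + 40*s^2 - 16*s + 1)/(4*s^4 - 16*s^3 + 22*s^2 - 12*s + 2)
(3) collapse the loop ((G2+G3+(G4*G5)) forward, G6 return): (-8*s^4 + 32*s^3 - 40*s^2 + 16*s - 1)/(24*s^5 - 124*s^4 + 232*s^3 - 190*s^2 + 63*s - 5)
(4) series reduction of G1, [(G2+G3+(G4*G5))/(1+(G2+G3+(G4*G5))*G6)]; the result is T(s) itself (integer coefficients, no common factor, positive leading denominator coefficient)

Therefore the answer is (8*s^4 - 32*s^3 + 40*s^2 - 16*s + 1)/(96*s^5 - 496*s^4 + 928*s^3 - 760*s^2 + 252*s - 20).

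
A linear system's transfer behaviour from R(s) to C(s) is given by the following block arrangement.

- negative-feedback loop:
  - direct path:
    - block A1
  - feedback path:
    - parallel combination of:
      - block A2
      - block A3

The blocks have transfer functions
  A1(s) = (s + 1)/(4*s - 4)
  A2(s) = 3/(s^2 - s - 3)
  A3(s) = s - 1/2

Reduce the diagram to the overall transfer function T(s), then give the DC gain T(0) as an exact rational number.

First reduce the diagram to T(s).

1. sum the parallel branches A2, A3 = (2*s^3 - 3*s^2 - 5*s + 9)/(2*s^2 - 2*s - 6)
2. apply the feedback formula to A1, (A2+A3) = (2*s^3 - 8*s - 6)/(2*s^4 + 7*s^3 - 24*s^2 - 12*s + 33)
The step-2 result is T(s). Setting s = 0: T(0) = -6/33 = -2/11.

Answer: -2/11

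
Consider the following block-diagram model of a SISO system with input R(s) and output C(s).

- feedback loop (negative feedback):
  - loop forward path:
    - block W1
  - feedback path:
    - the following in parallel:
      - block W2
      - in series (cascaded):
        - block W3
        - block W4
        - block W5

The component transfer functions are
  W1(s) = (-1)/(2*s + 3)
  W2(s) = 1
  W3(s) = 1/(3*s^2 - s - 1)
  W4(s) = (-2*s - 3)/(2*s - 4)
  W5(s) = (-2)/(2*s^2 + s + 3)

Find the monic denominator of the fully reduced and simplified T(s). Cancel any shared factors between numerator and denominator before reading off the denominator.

Step 1. series reduction of W3, W4, W5 gives (2*s + 3)/(6*s^5 - 11*s^4 + 4*s^3 - 16*s^2 + 5*s + 6)
Step 2. reduce the parallel group W2, (W3*W4*W5) gives (6*s^5 - 11*s^4 + 4*s^3 - 16*s^2 + 7*s + 9)/(6*s^5 - 11*s^4 + 4*s^3 - 16*s^2 + 5*s + 6)
Step 3. close the feedback loop around W1, (W2+(W3*W4*W5)) gives (-6*s^5 + 11*s^4 - 4*s^3 + 16*s^2 - 5*s - 6)/(12*s^6 - 10*s^5 - 14*s^4 - 24*s^3 - 22*s^2 + 20*s + 9)
Step 3 gives the fully reduced T(s), with no common factor left to cancel. The denominator's leading coefficient is 12, so divide each of its coefficients by 12 to get the monic form.

Hence the answer: s^6 - 5*s^5/6 - 7*s^4/6 - 2*s^3 - 11*s^2/6 + 5*s/3 + 3/4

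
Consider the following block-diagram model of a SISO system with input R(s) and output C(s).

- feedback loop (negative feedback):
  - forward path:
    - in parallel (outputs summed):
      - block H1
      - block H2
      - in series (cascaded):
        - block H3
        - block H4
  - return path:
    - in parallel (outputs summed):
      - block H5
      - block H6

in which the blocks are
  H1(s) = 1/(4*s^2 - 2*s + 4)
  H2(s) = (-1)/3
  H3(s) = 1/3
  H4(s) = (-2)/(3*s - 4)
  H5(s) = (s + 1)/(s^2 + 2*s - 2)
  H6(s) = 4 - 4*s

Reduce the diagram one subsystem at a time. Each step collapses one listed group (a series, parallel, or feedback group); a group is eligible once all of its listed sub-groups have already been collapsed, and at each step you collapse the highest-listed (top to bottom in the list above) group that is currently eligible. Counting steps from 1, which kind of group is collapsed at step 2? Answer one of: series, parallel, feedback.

Step 1 - cascade H3, H4
Step 2 - sum the parallel branches H1, H2, (H3*H4)
Step 3 - sum the parallel branches H5, H6
Step 4 - collapse the loop ((H1+H2+(H3*H4)) forward, (H5+H6) return)
The group at step 2 is a parallel group.

Hence the answer: parallel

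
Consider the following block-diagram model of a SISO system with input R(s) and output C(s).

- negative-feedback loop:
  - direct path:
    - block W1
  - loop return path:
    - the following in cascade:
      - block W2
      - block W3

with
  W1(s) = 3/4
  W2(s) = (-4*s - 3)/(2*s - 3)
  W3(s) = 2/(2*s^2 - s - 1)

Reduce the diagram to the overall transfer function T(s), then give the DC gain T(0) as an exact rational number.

Answer: -3/2

Working:
Step 1: reduce the series chain W2, W3 gives (-8*s - 6)/(4*s^3 - 8*s^2 + s + 3)
Step 2: collapse the loop (W1 forward, (W2*W3) return) gives (12*s^3 - 24*s^2 + 3*s + 9)/(16*s^3 - 32*s^2 - 20*s - 6)
Evaluating the step-2 result (the overall T(s)) at s = 0 gives T(0) = 9/(-6) = -3/2.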